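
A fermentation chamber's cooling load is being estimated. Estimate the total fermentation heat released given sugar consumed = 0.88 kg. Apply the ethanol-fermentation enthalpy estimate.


Q = m_sugar · 590 kJ/kg
Q = 0.88 · 590

519.2000 kJ


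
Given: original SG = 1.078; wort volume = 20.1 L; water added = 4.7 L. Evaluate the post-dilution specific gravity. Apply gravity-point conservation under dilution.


SG_new = 1 + (SG_old − 1)·V_old/(V_old + V_water)
pts = (1.078 − 1)·1000·20.1/(20.1 + 4.7) = 63.2177
SG_new = 1 + 63.2177/1000

1.0632


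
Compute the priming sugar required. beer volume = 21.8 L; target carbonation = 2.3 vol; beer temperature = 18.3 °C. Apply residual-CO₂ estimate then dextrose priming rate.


residual = 14.695·(0.01821 + 0.09011·e^(−0.04·T));  sugar = (target − residual)·4.0·V
residual = 14.695·(0.01821 + 0.09011·e^(−0.04·18.3)) = 0.9044
sugar = (2.3 − 0.9044)·4.0·21.8

121.6921 g


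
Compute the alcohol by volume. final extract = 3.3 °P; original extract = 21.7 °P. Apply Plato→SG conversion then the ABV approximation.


SG = 259/(259 − P);  ABV = (OG − FG)·131.25
OG = 259/(259 − 21.7) = 1.0914
FG = 259/(259 − 3.3) = 1.0129
ABV = (1.0914 − 1.0129)·131.25

10.3083 % ABV


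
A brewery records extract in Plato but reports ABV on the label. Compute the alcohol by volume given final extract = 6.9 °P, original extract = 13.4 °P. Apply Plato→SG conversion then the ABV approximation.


SG = 259/(259 − P);  ABV = (OG − FG)·131.25
OG = 259/(259 − 13.4) = 1.0546
FG = 259/(259 − 6.9) = 1.0274
ABV = (1.0546 − 1.0274)·131.25

3.5687 % ABV


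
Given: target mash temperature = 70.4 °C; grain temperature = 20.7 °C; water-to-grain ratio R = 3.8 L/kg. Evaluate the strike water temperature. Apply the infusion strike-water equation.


T_strike = (0.41/R)·(T_mash − T_grain) + T_mash
T_strike = (0.41/3.8)·(70.4 − 20.7) + 70.4

75.7624 °C


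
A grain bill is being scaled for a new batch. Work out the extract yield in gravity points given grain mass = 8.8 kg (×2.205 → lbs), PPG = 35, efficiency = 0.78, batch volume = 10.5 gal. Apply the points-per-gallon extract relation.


points = lbs × PPG × eff / vol
lbs = 8.8 × 2.205 = 19.4040
points = 19.4040 × 35 × 0.78 / 10.5

50.4504 points


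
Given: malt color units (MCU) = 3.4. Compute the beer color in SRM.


SRM = 1.4922 · MCU^0.6859
SRM = 1.4922 · 3.4^0.6859

3.4544 SRM


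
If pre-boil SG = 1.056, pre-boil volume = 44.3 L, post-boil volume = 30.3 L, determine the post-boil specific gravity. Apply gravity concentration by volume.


SG_post = 1 + (SG_pre − 1)·V_pre/V_post
pts_pre = (1.056 − 1)·1000 = 56.0000
pts_post = 56.0000·44.3/30.3 = 81.8746
SG_post = 1 + 81.8746/1000

1.0819


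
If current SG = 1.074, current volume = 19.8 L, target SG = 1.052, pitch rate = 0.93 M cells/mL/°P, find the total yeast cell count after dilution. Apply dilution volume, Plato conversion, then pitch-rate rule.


V_w = V·((SG_c−1)/(SG_t−1)−1);  °P = 259 − 259/SG_t;  cells = rate·(V+V_w)·°P
V_w = 19.8·((1.074−1)/(1.052−1)−1) = 8.3769
V_final = 19.8 + 8.3769 = 28.1769
°P = 259 − 259/1.052 = 12.8023
cells = 0.93·28.1769·12.8023

335.4779 billion cells


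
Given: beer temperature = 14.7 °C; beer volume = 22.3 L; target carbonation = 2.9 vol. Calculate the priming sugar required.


residual = 14.695·(0.01821 + 0.09011·e^(−0.04·T));  sugar = (target − residual)·4.0·V
residual = 14.695·(0.01821 + 0.09011·e^(−0.04·14.7)) = 1.0031
sugar = (2.9 − 1.0031)·4.0·22.3

169.2046 g


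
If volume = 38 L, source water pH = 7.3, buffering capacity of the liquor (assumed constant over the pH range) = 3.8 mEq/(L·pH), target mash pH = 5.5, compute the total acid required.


acid = buffering capacity · (pH_source − pH_target) · V
acid = 3.8 · (7.3 − 5.5) · 38

259.9200 mEq


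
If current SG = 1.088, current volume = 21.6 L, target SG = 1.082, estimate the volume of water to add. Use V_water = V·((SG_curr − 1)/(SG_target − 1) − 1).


V_water = 21.6·((1.088 − 1)/(1.082 − 1) − 1)

1.5805 L


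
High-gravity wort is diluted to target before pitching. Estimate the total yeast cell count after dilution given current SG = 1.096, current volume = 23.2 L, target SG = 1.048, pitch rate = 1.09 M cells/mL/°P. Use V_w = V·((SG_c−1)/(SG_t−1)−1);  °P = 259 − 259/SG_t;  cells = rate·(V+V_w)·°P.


V_w = 23.2·((1.096−1)/(1.048−1)−1) = 23.2000
V_final = 23.2 + 23.2000 = 46.4000
°P = 259 − 259/1.048 = 11.8626
cells = 1.09·46.4000·11.8626

599.9626 billion cells


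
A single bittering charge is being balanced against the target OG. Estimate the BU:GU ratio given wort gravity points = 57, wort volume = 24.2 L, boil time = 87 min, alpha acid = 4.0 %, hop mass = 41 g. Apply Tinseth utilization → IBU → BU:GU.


U = 1.65·0.000125^(GP/1000)·(1−e^(−0.04t))/4.15;  IBU = (α/100)·m·U·1000/V;  BU:GU = IBU/GP
U = 1.65·0.000125^(57/1000)·(1−e^(−0.04·87))/4.15 = 0.2309
IBU = (4.0/100)·41·0.2309·1000/24.2 = 15.6458
BU:GU = 15.6458/57

0.2745


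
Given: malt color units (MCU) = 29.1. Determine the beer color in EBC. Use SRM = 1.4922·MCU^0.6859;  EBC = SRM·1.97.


SRM = 1.4922·29.1^0.6859 = 15.0630
EBC = 15.0630·1.97

29.6741 EBC


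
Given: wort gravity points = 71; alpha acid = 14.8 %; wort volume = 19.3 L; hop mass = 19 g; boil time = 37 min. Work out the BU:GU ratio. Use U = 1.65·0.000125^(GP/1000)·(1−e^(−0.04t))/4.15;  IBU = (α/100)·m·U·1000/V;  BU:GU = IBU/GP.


U = 1.65·0.000125^(71/1000)·(1−e^(−0.04·37))/4.15 = 0.1622
IBU = (14.8/100)·19·0.1622·1000/19.3 = 23.6372
BU:GU = 23.6372/71

0.3329


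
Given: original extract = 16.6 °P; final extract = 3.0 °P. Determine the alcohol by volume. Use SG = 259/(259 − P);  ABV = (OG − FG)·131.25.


OG = 259/(259 − 16.6) = 1.0685
FG = 259/(259 − 3.0) = 1.0117
ABV = (1.0685 − 1.0117)·131.25

7.4502 % ABV


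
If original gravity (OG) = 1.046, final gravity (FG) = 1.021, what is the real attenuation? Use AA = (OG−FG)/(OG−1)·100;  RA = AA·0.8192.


AA = (1.046 − 1.021)/(1.046 − 1)·100 = 54.3478
RA = 54.3478·0.8192

44.5217 %


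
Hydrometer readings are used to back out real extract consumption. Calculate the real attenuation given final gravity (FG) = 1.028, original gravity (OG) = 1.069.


AA = (OG−FG)/(OG−1)·100;  RA = AA·0.8192
AA = (1.069 − 1.028)/(1.069 − 1)·100 = 59.4203
RA = 59.4203·0.8192

48.6771 %


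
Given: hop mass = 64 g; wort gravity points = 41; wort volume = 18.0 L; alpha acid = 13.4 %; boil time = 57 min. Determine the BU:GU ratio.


U = 1.65·0.000125^(GP/1000)·(1−e^(−0.04t))/4.15;  IBU = (α/100)·m·U·1000/V;  BU:GU = IBU/GP
U = 1.65·0.000125^(41/1000)·(1−e^(−0.04·57))/4.15 = 0.2469
IBU = (13.4/100)·64·0.2469·1000/18.0 = 117.6414
BU:GU = 117.6414/41

2.8693


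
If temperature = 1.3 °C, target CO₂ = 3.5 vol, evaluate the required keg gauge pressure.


psi = vols/(0.01821 + 0.09011·e^(−0.04·T)) − 14.695
psi = 3.5/(0.01821 + 0.09011·e^(−0.04·1.3)) − 14.695

19.0386 psi


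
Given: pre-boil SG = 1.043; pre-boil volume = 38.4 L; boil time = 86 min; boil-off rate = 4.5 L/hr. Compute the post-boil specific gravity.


V_post = V_pre − rate·(t/60);  SG_post = 1 + (SG_pre−1)·V_pre/V_post
V_post = 38.4 − 4.5·(86/60) = 31.9500
SG_post = 1 + (1.043 − 1)·38.4/31.9500

1.0517


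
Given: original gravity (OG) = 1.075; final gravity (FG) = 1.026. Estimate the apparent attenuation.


AA = (OG − FG)/(OG − 1) · 100
AA = (1.075 − 1.026)/(1.075 − 1) · 100

65.3333 %


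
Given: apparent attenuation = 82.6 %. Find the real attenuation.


RA = AA · 0.8192
RA = 82.6 · 0.8192

67.6659 %


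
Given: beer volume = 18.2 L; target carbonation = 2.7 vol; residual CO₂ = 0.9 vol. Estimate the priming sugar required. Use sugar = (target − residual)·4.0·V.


sugar = (2.7 − 0.9)·4.0·18.2

131.0400 g


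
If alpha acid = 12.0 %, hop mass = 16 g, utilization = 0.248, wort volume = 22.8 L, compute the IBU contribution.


IBU = (α/100)·mass·U·1000 / V
IBU = (12.0/100)·16·0.248·1000 / 22.8

20.8842 IBU


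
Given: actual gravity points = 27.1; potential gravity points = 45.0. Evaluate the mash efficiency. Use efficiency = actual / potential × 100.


efficiency = 27.1 / 45.0 × 100

60.2222 %


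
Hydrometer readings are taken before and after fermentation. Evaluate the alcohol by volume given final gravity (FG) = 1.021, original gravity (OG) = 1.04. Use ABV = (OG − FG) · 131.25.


ABV = (1.04 − 1.021) · 131.25

2.4938 % ABV


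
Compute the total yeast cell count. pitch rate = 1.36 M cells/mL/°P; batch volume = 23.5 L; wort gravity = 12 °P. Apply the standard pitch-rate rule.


cells (billions) = rate · V_L · °P
cells = 1.36 · 23.5 · 12

383.5200 billion cells


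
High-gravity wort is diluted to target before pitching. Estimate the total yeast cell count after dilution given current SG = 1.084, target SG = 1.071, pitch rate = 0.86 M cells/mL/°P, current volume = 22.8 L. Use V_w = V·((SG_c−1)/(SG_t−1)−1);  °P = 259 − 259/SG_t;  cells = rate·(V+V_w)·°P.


V_w = 22.8·((1.084−1)/(1.071−1)−1) = 4.1746
V_final = 22.8 + 4.1746 = 26.9746
°P = 259 − 259/1.071 = 17.1699
cells = 0.86·26.9746·17.1699

398.3115 billion cells


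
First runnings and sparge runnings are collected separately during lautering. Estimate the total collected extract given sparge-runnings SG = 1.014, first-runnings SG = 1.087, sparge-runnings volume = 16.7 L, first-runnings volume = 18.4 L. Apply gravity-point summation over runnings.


total = Σ (SG_i − 1)·1000·V_i
first = (1.087 − 1)·1000·18.4 = 1600.8000
sparge = (1.014 − 1)·1000·16.7 = 233.8000
total = 1600.8000 + 233.8000

1834.6000 gravity·L


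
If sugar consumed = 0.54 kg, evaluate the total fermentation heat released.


Q = m_sugar · 590 kJ/kg
Q = 0.54 · 590

318.6000 kJ


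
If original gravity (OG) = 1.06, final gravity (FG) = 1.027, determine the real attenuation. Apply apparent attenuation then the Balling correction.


AA = (OG−FG)/(OG−1)·100;  RA = AA·0.8192
AA = (1.06 − 1.027)/(1.06 − 1)·100 = 55.0000
RA = 55.0000·0.8192

45.0560 %


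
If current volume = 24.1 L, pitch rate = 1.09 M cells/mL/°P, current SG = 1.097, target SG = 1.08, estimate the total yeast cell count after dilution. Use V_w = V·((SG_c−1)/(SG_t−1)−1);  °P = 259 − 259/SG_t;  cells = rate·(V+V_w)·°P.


V_w = 24.1·((1.097−1)/(1.08−1)−1) = 5.1212
V_final = 24.1 + 5.1212 = 29.2212
°P = 259 − 259/1.08 = 19.1852
cells = 1.09·29.2212·19.1852

611.0705 billion cells


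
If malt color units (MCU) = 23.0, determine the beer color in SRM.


SRM = 1.4922 · MCU^0.6859
SRM = 1.4922 · 23.0^0.6859

12.8185 SRM


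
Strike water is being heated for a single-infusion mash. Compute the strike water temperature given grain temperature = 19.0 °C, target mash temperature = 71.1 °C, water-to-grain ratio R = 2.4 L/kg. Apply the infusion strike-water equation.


T_strike = (0.41/R)·(T_mash − T_grain) + T_mash
T_strike = (0.41/2.4)·(71.1 − 19.0) + 71.1

80.0004 °C


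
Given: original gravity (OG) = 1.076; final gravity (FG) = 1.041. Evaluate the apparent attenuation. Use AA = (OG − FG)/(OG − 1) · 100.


AA = (1.076 − 1.041)/(1.076 − 1) · 100

46.0526 %


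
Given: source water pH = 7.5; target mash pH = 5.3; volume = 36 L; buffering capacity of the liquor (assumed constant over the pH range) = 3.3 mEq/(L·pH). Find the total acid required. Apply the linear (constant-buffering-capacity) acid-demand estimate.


acid = buffering capacity · (pH_source − pH_target) · V
acid = 3.3 · (7.5 − 5.3) · 36

261.3600 mEq


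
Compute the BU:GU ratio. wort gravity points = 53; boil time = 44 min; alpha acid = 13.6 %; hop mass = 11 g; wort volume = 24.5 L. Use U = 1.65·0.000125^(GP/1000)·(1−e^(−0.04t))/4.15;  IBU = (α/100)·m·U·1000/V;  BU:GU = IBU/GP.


U = 1.65·0.000125^(53/1000)·(1−e^(−0.04·44))/4.15 = 0.2044
IBU = (13.6/100)·11·0.2044·1000/24.5 = 12.4837
BU:GU = 12.4837/53

0.2355


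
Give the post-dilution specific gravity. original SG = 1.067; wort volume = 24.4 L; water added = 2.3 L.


SG_new = 1 + (SG_old − 1)·V_old/(V_old + V_water)
pts = (1.067 − 1)·1000·24.4/(24.4 + 2.3) = 61.2285
SG_new = 1 + 61.2285/1000

1.0612


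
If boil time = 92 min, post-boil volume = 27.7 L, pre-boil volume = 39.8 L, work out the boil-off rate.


rate = (V_pre − V_post) / (t_min/60)
rate = (39.8 − 27.7) / (92/60)

7.8913 L/hr


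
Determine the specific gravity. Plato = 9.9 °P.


SG = 259/(259 − P)
SG = 259/(259 − 9.9)

1.0397


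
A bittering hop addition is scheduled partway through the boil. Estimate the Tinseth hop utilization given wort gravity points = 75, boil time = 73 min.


U = 1.65·0.000125^(GP/1000) · (1 − e^(−0.04·t))/4.15
bigness = 1.65·0.000125^(75/1000) = 0.8409
boil_factor = (1 − e^(−0.04·73))/4.15 = 0.2280
U = 0.8409 · 0.2280

0.1917


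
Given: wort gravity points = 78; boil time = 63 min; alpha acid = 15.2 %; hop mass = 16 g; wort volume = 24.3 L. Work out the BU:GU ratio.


U = 1.65·0.000125^(GP/1000)·(1−e^(−0.04t))/4.15;  IBU = (α/100)·m·U·1000/V;  BU:GU = IBU/GP
U = 1.65·0.000125^(78/1000)·(1−e^(−0.04·63))/4.15 = 0.1814
IBU = (15.2/100)·16·0.1814·1000/24.3 = 18.1519
BU:GU = 18.1519/78

0.2327


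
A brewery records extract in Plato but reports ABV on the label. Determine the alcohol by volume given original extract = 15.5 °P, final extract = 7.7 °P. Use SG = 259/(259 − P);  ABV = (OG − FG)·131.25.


OG = 259/(259 − 15.5) = 1.0637
FG = 259/(259 − 7.7) = 1.0306
ABV = (1.0637 − 1.0306)·131.25

4.3331 % ABV


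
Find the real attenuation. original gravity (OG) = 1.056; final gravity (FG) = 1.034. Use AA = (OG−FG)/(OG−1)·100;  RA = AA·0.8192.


AA = (1.056 − 1.034)/(1.056 − 1)·100 = 39.2857
RA = 39.2857·0.8192

32.1829 %


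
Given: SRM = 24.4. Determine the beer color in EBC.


EBC = SRM · 1.97
EBC = 24.4 · 1.97

48.0680 EBC


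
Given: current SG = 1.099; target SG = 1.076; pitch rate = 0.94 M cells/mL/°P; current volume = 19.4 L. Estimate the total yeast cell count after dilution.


V_w = V·((SG_c−1)/(SG_t−1)−1);  °P = 259 − 259/SG_t;  cells = rate·(V+V_w)·°P
V_w = 19.4·((1.099−1)/(1.076−1)−1) = 5.8711
V_final = 19.4 + 5.8711 = 25.2711
°P = 259 − 259/1.076 = 18.2937
cells = 0.94·25.2711·18.2937

434.5625 billion cells


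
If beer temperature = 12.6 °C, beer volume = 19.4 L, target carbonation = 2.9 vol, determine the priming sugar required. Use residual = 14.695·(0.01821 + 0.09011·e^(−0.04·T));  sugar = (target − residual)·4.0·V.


residual = 14.695·(0.01821 + 0.09011·e^(−0.04·12.6)) = 1.0675
sugar = (2.9 − 1.0675)·4.0·19.4

142.1991 g


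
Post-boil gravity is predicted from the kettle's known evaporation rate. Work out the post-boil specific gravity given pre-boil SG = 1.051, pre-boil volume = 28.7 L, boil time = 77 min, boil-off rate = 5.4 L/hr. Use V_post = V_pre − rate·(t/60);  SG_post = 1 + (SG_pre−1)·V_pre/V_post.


V_post = 28.7 − 5.4·(77/60) = 21.7700
SG_post = 1 + (1.051 − 1)·28.7/21.7700

1.0672


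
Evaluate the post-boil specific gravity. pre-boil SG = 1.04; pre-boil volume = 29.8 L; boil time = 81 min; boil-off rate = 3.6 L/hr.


V_post = V_pre − rate·(t/60);  SG_post = 1 + (SG_pre−1)·V_pre/V_post
V_post = 29.8 − 3.6·(81/60) = 24.9400
SG_post = 1 + (1.04 − 1)·29.8/24.9400

1.0478


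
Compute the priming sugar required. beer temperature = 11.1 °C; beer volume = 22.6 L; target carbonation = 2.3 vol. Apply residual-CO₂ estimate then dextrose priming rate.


residual = 14.695·(0.01821 + 0.09011·e^(−0.04·T));  sugar = (target − residual)·4.0·V
residual = 14.695·(0.01821 + 0.09011·e^(−0.04·11.1)) = 1.1170
sugar = (2.3 − 1.1170)·4.0·22.6

106.9429 g


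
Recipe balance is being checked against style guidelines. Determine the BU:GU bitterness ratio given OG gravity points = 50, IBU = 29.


BU:GU = IBU / OG_points
BU:GU = 29 / 50

0.5800


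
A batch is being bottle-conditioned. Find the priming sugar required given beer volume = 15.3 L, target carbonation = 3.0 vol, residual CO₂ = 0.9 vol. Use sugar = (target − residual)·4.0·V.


sugar = (3.0 − 0.9)·4.0·15.3

128.5200 g


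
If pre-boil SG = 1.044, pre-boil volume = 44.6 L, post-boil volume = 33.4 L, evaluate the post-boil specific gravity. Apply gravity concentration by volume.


SG_post = 1 + (SG_pre − 1)·V_pre/V_post
pts_pre = (1.044 − 1)·1000 = 44.0000
pts_post = 44.0000·44.6/33.4 = 58.7545
SG_post = 1 + 58.7545/1000

1.0588


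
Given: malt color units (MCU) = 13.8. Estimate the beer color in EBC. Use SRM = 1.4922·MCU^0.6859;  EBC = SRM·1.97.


SRM = 1.4922·13.8^0.6859 = 9.0296
EBC = 9.0296·1.97

17.7884 EBC


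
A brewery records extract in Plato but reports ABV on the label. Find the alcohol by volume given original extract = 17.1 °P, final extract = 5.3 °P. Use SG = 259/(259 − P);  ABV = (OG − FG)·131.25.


OG = 259/(259 − 17.1) = 1.0707
FG = 259/(259 − 5.3) = 1.0209
ABV = (1.0707 − 1.0209)·131.25

6.5362 % ABV


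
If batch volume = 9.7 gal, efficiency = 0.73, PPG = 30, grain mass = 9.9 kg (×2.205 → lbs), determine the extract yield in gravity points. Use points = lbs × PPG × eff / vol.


lbs = 9.9 × 2.205 = 21.8295
points = 21.8295 × 30 × 0.73 / 9.7

49.2852 points


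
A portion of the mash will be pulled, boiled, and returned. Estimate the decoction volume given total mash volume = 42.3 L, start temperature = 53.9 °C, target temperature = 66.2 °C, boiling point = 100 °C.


V_dec = V_total·(T_target − T_start)/(T_boil − T_start)
V_dec = 42.3·(66.2 − 53.9)/(100 − 53.9)

11.2861 L


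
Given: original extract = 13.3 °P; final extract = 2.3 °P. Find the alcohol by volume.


SG = 259/(259 − P);  ABV = (OG − FG)·131.25
OG = 259/(259 − 13.3) = 1.0541
FG = 259/(259 − 2.3) = 1.0090
ABV = (1.0541 − 1.0090)·131.25

5.9287 % ABV


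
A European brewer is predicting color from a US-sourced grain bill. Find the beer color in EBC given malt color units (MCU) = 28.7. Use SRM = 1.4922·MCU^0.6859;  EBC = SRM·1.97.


SRM = 1.4922·28.7^0.6859 = 14.9207
EBC = 14.9207·1.97

29.3937 EBC


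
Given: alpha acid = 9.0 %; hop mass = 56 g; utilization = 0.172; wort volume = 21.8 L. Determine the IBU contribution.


IBU = (α/100)·mass·U·1000 / V
IBU = (9.0/100)·56·0.172·1000 / 21.8

39.7651 IBU


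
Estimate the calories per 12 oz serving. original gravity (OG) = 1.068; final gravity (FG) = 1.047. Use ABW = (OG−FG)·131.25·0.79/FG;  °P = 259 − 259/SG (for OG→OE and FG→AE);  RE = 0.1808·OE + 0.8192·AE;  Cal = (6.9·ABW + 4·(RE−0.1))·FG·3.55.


ABW = (1.068 − 1.047)·131.25·0.79/1.047 = 2.0797
OE = 259 − 259/1.068 = 16.4906 °P
AE = 259 − 259/1.047 = 11.6266 °P
RE = 0.1808·16.4906 + 0.8192·11.6266 = 12.5060 °P
Cal = (6.9·2.0797 + 4·(12.5060−0.1))·1.047·3.55

237.7810 kcal


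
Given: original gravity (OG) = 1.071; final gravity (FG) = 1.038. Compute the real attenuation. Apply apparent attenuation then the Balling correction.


AA = (OG−FG)/(OG−1)·100;  RA = AA·0.8192
AA = (1.071 − 1.038)/(1.071 − 1)·100 = 46.4789
RA = 46.4789·0.8192

38.0755 %


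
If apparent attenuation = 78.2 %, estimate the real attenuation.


RA = AA · 0.8192
RA = 78.2 · 0.8192

64.0614 %


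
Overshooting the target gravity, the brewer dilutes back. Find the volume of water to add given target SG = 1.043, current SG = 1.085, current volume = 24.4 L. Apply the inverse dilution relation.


V_water = V·((SG_curr − 1)/(SG_target − 1) − 1)
V_water = 24.4·((1.085 − 1)/(1.043 − 1) − 1)

23.8326 L


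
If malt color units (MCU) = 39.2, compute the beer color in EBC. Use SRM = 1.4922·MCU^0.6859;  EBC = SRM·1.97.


SRM = 1.4922·39.2^0.6859 = 18.4783
EBC = 18.4783·1.97

36.4022 EBC


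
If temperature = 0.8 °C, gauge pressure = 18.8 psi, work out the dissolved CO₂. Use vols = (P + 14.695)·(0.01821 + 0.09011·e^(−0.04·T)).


vols = (18.8 + 14.695)·(0.01821 + 0.09011·e^(−0.04·0.8))

3.5331 volumes


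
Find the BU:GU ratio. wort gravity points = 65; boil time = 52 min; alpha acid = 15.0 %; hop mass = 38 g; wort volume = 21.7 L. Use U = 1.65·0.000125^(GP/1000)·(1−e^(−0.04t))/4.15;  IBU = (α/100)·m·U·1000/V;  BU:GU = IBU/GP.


U = 1.65·0.000125^(65/1000)·(1−e^(−0.04·52))/4.15 = 0.1940
IBU = (15.0/100)·38·0.1940·1000/21.7 = 50.9557
BU:GU = 50.9557/65

0.7839


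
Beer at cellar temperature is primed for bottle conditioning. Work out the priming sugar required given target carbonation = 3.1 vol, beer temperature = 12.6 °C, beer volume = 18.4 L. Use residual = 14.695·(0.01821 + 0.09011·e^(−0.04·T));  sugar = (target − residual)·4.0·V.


residual = 14.695·(0.01821 + 0.09011·e^(−0.04·12.6)) = 1.0675
sugar = (3.1 − 1.0675)·4.0·18.4

149.5893 g


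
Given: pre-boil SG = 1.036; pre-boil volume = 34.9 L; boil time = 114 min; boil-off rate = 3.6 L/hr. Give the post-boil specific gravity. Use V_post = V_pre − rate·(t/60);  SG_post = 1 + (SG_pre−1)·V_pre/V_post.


V_post = 34.9 − 3.6·(114/60) = 28.0600
SG_post = 1 + (1.036 − 1)·34.9/28.0600

1.0448


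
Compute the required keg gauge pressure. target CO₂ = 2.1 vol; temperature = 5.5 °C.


psi = vols/(0.01821 + 0.09011·e^(−0.04·T)) − 14.695
psi = 2.1/(0.01821 + 0.09011·e^(−0.04·5.5)) − 14.695

8.5030 psi


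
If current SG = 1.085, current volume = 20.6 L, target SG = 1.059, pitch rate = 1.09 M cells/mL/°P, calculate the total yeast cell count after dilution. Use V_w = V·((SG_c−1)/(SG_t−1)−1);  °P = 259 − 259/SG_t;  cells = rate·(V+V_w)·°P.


V_w = 20.6·((1.085−1)/(1.059−1)−1) = 9.0780
V_final = 20.6 + 9.0780 = 29.6780
°P = 259 − 259/1.059 = 14.4297
cells = 1.09·29.6780·14.4297

466.7845 billion cells


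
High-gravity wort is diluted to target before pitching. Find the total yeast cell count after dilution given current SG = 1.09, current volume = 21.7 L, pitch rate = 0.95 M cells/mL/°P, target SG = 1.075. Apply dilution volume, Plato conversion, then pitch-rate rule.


V_w = V·((SG_c−1)/(SG_t−1)−1);  °P = 259 − 259/SG_t;  cells = rate·(V+V_w)·°P
V_w = 21.7·((1.09−1)/(1.075−1)−1) = 4.3400
V_final = 21.7 + 4.3400 = 26.0400
°P = 259 − 259/1.075 = 18.0698
cells = 0.95·26.0400·18.0698

447.0099 billion cells


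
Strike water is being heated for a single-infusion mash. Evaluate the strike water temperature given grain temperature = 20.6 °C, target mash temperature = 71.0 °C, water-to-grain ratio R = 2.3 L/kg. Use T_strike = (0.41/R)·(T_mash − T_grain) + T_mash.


T_strike = (0.41/2.3)·(71.0 − 20.6) + 71.0

79.9843 °C


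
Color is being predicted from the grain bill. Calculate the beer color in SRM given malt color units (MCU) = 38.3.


SRM = 1.4922 · MCU^0.6859
SRM = 1.4922 · 38.3^0.6859

18.1862 SRM


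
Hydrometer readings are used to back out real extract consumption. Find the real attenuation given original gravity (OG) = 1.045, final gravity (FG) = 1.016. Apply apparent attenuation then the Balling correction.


AA = (OG−FG)/(OG−1)·100;  RA = AA·0.8192
AA = (1.045 − 1.016)/(1.045 − 1)·100 = 64.4444
RA = 64.4444·0.8192

52.7929 %


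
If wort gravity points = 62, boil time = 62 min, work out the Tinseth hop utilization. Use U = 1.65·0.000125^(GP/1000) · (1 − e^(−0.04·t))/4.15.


bigness = 1.65·0.000125^(62/1000) = 0.9451
boil_factor = (1 − e^(−0.04·62))/4.15 = 0.2208
U = 0.9451 · 0.2208

0.2087


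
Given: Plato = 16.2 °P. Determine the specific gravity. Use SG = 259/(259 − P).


SG = 259/(259 − 16.2)

1.0667


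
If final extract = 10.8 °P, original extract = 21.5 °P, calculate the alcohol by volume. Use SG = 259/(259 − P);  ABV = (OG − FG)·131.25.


OG = 259/(259 − 21.5) = 1.0905
FG = 259/(259 − 10.8) = 1.0435
ABV = (1.0905 − 1.0435)·131.25

6.1705 % ABV


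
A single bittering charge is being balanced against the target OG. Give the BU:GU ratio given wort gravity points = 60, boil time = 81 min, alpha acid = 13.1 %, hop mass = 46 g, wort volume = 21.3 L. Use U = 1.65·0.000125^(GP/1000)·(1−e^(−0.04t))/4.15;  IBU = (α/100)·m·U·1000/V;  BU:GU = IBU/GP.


U = 1.65·0.000125^(60/1000)·(1−e^(−0.04·81))/4.15 = 0.2228
IBU = (13.1/100)·46·0.2228·1000/21.3 = 63.0303
BU:GU = 63.0303/60

1.0505


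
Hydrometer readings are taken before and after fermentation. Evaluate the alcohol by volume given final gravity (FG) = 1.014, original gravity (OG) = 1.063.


ABV = (OG − FG) · 131.25
ABV = (1.063 − 1.014) · 131.25

6.4312 % ABV


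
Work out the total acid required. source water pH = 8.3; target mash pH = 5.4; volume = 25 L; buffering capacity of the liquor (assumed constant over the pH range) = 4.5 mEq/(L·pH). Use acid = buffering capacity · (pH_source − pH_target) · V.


acid = 4.5 · (8.3 − 5.4) · 25

326.2500 mEq


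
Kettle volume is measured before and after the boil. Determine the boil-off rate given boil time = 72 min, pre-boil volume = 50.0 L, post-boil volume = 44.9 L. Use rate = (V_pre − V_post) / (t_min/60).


rate = (50.0 − 44.9) / (72/60)

4.2500 L/hr


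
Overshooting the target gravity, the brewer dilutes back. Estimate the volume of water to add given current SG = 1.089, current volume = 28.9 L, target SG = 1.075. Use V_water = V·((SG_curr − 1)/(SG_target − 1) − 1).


V_water = 28.9·((1.089 − 1)/(1.075 − 1) − 1)

5.3947 L


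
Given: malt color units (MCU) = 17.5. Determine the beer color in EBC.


SRM = 1.4922·MCU^0.6859;  EBC = SRM·1.97
SRM = 1.4922·17.5^0.6859 = 10.6274
EBC = 10.6274·1.97

20.9360 EBC


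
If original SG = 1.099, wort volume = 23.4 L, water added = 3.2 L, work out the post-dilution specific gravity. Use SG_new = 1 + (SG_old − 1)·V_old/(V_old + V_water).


pts = (1.099 − 1)·1000·23.4/(23.4 + 3.2) = 87.0902
SG_new = 1 + 87.0902/1000

1.0871


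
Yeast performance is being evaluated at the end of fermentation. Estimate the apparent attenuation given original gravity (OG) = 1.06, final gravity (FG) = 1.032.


AA = (OG − FG)/(OG − 1) · 100
AA = (1.06 − 1.032)/(1.06 − 1) · 100

46.6667 %


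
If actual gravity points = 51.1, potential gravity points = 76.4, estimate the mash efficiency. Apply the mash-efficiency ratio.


efficiency = actual / potential × 100
efficiency = 51.1 / 76.4 × 100

66.8848 %


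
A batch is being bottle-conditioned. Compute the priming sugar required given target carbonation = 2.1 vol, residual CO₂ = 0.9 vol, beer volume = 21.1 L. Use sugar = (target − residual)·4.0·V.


sugar = (2.1 − 0.9)·4.0·21.1

101.2800 g


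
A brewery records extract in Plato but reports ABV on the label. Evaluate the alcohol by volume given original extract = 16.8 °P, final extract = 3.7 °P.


SG = 259/(259 − P);  ABV = (OG − FG)·131.25
OG = 259/(259 − 16.8) = 1.0694
FG = 259/(259 − 3.7) = 1.0145
ABV = (1.0694 − 1.0145)·131.25

7.2019 % ABV


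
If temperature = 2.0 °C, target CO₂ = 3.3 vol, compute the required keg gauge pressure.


psi = vols/(0.01821 + 0.09011·e^(−0.04·T)) − 14.695
psi = 3.3/(0.01821 + 0.09011·e^(−0.04·2.0)) − 14.695

17.8519 psi


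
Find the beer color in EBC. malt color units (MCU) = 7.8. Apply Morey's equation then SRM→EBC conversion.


SRM = 1.4922·MCU^0.6859;  EBC = SRM·1.97
SRM = 1.4922·7.8^0.6859 = 6.1054
EBC = 6.1054·1.97

12.0277 EBC


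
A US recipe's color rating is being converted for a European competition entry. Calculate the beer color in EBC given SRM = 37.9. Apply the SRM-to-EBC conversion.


EBC = SRM · 1.97
EBC = 37.9 · 1.97

74.6630 EBC


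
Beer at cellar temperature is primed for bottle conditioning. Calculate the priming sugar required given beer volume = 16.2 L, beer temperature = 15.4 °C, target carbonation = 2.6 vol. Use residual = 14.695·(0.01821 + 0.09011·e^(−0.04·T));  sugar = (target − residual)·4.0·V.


residual = 14.695·(0.01821 + 0.09011·e^(−0.04·15.4)) = 0.9828
sugar = (2.6 − 0.9828)·4.0·16.2

104.7959 g


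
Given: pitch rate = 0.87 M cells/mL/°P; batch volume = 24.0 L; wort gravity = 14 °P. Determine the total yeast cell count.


cells (billions) = rate · V_L · °P
cells = 0.87 · 24.0 · 14

292.3200 billion cells


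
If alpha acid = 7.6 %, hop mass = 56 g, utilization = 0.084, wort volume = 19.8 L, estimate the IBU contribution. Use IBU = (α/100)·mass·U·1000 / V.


IBU = (7.6/100)·56·0.084·1000 / 19.8

18.0558 IBU


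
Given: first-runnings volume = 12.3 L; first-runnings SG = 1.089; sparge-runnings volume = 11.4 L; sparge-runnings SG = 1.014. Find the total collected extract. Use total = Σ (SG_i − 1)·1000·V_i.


first = (1.089 − 1)·1000·12.3 = 1094.7000
sparge = (1.014 − 1)·1000·11.4 = 159.6000
total = 1094.7000 + 159.6000

1254.3000 gravity·L


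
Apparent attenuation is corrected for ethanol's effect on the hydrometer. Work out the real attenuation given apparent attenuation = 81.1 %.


RA = AA · 0.8192
RA = 81.1 · 0.8192

66.4371 %


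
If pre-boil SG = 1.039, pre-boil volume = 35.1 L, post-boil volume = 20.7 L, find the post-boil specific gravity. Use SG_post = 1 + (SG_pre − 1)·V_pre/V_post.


pts_pre = (1.039 − 1)·1000 = 39.0000
pts_post = 39.0000·35.1/20.7 = 66.1304
SG_post = 1 + 66.1304/1000

1.0661


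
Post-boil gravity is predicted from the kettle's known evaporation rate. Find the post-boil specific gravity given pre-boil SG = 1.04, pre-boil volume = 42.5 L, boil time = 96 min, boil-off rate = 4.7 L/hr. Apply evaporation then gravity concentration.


V_post = V_pre − rate·(t/60);  SG_post = 1 + (SG_pre−1)·V_pre/V_post
V_post = 42.5 − 4.7·(96/60) = 34.9800
SG_post = 1 + (1.04 − 1)·42.5/34.9800

1.0486


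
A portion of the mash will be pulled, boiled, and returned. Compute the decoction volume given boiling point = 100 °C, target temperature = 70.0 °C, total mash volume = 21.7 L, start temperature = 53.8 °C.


V_dec = V_total·(T_target − T_start)/(T_boil − T_start)
V_dec = 21.7·(70.0 − 53.8)/(100 − 53.8)

7.6091 L


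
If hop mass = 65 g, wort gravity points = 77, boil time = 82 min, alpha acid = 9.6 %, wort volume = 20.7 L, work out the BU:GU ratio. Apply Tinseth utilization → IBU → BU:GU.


U = 1.65·0.000125^(GP/1000)·(1−e^(−0.04t))/4.15;  IBU = (α/100)·m·U·1000/V;  BU:GU = IBU/GP
U = 1.65·0.000125^(77/1000)·(1−e^(−0.04·82))/4.15 = 0.1915
IBU = (9.6/100)·65·0.1915·1000/20.7 = 57.7371
BU:GU = 57.7371/77

0.7498


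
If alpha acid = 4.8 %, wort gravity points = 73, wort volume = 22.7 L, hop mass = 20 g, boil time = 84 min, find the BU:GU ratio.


U = 1.65·0.000125^(GP/1000)·(1−e^(−0.04t))/4.15;  IBU = (α/100)·m·U·1000/V;  BU:GU = IBU/GP
U = 1.65·0.000125^(73/1000)·(1−e^(−0.04·84))/4.15 = 0.1991
IBU = (4.8/100)·20·0.1991·1000/22.7 = 8.4217
BU:GU = 8.4217/73

0.1154


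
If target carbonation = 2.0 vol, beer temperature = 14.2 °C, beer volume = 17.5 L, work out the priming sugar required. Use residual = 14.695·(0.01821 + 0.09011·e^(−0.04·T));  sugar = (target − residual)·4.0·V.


residual = 14.695·(0.01821 + 0.09011·e^(−0.04·14.2)) = 1.0179
sugar = (2.0 − 1.0179)·4.0·17.5

68.7439 g


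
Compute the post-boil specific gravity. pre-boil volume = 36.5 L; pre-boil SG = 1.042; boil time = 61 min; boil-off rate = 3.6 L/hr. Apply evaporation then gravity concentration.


V_post = V_pre − rate·(t/60);  SG_post = 1 + (SG_pre−1)·V_pre/V_post
V_post = 36.5 − 3.6·(61/60) = 32.8400
SG_post = 1 + (1.042 − 1)·36.5/32.8400

1.0467


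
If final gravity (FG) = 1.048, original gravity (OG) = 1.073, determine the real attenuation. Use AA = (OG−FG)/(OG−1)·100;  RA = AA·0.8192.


AA = (1.073 − 1.048)/(1.073 − 1)·100 = 34.2466
RA = 34.2466·0.8192

28.0548 %


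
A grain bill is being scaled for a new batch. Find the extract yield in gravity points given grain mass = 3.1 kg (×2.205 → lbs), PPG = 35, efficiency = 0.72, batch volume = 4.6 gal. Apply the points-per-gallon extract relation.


points = lbs × PPG × eff / vol
lbs = 3.1 × 2.205 = 6.8355
points = 6.8355 × 35 × 0.72 / 4.6

37.4467 points


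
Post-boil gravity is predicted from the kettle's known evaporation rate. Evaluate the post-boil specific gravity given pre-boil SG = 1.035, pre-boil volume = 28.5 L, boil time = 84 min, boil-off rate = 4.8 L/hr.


V_post = V_pre − rate·(t/60);  SG_post = 1 + (SG_pre−1)·V_pre/V_post
V_post = 28.5 − 4.8·(84/60) = 21.7800
SG_post = 1 + (1.035 − 1)·28.5/21.7800

1.0458


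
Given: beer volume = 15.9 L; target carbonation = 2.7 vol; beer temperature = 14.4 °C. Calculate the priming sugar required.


residual = 14.695·(0.01821 + 0.09011·e^(−0.04·T));  sugar = (target − residual)·4.0·V
residual = 14.695·(0.01821 + 0.09011·e^(−0.04·14.4)) = 1.0120
sugar = (2.7 − 1.0120)·4.0·15.9

107.3590 g


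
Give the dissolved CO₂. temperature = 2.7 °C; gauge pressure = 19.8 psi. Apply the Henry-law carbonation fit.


vols = (P + 14.695)·(0.01821 + 0.09011·e^(−0.04·T))
vols = (19.8 + 14.695)·(0.01821 + 0.09011·e^(−0.04·2.7))

3.4183 volumes


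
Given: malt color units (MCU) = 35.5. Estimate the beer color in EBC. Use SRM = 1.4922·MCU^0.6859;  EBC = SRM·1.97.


SRM = 1.4922·35.5^0.6859 = 17.2635
EBC = 17.2635·1.97

34.0091 EBC


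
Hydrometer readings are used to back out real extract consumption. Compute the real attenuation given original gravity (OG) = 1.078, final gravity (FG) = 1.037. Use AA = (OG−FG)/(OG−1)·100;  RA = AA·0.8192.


AA = (1.078 − 1.037)/(1.078 − 1)·100 = 52.5641
RA = 52.5641·0.8192

43.0605 %


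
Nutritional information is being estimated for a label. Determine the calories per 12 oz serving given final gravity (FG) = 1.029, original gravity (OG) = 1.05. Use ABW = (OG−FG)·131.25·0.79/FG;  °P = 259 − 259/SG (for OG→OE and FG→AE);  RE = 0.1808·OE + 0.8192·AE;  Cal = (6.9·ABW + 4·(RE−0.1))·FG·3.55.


ABW = (1.05 − 1.029)·131.25·0.79/1.029 = 2.1161
OE = 259 − 259/1.05 = 12.3333 °P
AE = 259 − 259/1.029 = 7.2993 °P
RE = 0.1808·12.3333 + 0.8192·7.2993 = 8.2095 °P
Cal = (6.9·2.1161 + 4·(8.2095−0.1))·1.029·3.55

171.8303 kcal


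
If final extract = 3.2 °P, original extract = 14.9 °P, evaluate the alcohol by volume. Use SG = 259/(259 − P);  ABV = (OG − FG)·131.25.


OG = 259/(259 − 14.9) = 1.0610
FG = 259/(259 − 3.2) = 1.0125
ABV = (1.0610 − 1.0125)·131.25

6.3697 % ABV


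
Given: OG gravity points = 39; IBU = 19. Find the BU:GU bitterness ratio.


BU:GU = IBU / OG_points
BU:GU = 19 / 39

0.4872


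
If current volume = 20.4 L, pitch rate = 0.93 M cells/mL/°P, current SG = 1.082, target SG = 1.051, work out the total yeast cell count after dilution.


V_w = V·((SG_c−1)/(SG_t−1)−1);  °P = 259 − 259/SG_t;  cells = rate·(V+V_w)·°P
V_w = 20.4·((1.082−1)/(1.051−1)−1) = 12.4000
V_final = 20.4 + 12.4000 = 32.8000
°P = 259 − 259/1.051 = 12.5680
cells = 0.93·32.8000·12.5680

383.3752 billion cells


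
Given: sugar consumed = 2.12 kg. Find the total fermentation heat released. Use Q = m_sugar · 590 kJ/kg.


Q = 2.12 · 590

1250.8000 kJ


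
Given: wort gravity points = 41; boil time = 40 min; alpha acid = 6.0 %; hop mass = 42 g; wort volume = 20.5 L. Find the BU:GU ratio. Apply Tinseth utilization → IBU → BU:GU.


U = 1.65·0.000125^(GP/1000)·(1−e^(−0.04t))/4.15;  IBU = (α/100)·m·U·1000/V;  BU:GU = IBU/GP
U = 1.65·0.000125^(41/1000)·(1−e^(−0.04·40))/4.15 = 0.2195
IBU = (6.0/100)·42·0.2195·1000/20.5 = 26.9845
BU:GU = 26.9845/41

0.6582


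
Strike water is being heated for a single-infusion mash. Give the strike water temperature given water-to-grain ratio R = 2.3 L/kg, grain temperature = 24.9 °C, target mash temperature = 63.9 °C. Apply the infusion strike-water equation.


T_strike = (0.41/R)·(T_mash − T_grain) + T_mash
T_strike = (0.41/2.3)·(63.9 − 24.9) + 63.9

70.8522 °C


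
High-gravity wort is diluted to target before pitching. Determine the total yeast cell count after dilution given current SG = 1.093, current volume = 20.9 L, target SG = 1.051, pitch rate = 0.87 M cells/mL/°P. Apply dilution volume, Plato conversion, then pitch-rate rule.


V_w = V·((SG_c−1)/(SG_t−1)−1);  °P = 259 − 259/SG_t;  cells = rate·(V+V_w)·°P
V_w = 20.9·((1.093−1)/(1.051−1)−1) = 17.2118
V_final = 20.9 + 17.2118 = 38.1118
°P = 259 − 259/1.051 = 12.5680
cells = 0.87·38.1118·12.5680

416.7211 billion cells


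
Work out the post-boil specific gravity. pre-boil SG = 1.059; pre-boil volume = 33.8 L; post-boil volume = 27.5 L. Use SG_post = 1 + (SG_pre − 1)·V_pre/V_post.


pts_pre = (1.059 − 1)·1000 = 59.0000
pts_post = 59.0000·33.8/27.5 = 72.5164
SG_post = 1 + 72.5164/1000

1.0725


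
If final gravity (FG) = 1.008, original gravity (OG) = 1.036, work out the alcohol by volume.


ABV = (OG − FG) · 131.25
ABV = (1.036 − 1.008) · 131.25

3.6750 % ABV


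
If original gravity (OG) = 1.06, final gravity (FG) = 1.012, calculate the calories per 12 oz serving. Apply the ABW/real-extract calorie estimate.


ABW = (OG−FG)·131.25·0.79/FG;  °P = 259 − 259/SG (for OG→OE and FG→AE);  RE = 0.1808·OE + 0.8192·AE;  Cal = (6.9·ABW + 4·(RE−0.1))·FG·3.55
ABW = (1.06 − 1.012)·131.25·0.79/1.012 = 4.9180
OE = 259 − 259/1.06 = 14.6604 °P
AE = 259 − 259/1.012 = 3.0711 °P
RE = 0.1808·14.6604 + 0.8192·3.0711 = 5.1665 °P
Cal = (6.9·4.9180 + 4·(5.1665−0.1))·1.012·3.55

194.7189 kcal


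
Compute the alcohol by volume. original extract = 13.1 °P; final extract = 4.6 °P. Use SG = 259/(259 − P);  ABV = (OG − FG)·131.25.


OG = 259/(259 − 13.1) = 1.0533
FG = 259/(259 − 4.6) = 1.0181
ABV = (1.0533 − 1.0181)·131.25

4.6189 % ABV


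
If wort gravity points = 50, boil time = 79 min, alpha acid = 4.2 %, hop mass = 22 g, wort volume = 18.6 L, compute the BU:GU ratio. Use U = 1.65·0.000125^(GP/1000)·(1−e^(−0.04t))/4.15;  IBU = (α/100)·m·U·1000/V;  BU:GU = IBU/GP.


U = 1.65·0.000125^(50/1000)·(1−e^(−0.04·79))/4.15 = 0.2429
IBU = (4.2/100)·22·0.2429·1000/18.6 = 12.0674
BU:GU = 12.0674/50

0.2413


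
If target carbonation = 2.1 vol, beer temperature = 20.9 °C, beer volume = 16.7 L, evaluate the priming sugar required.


residual = 14.695·(0.01821 + 0.09011·e^(−0.04·T));  sugar = (target − residual)·4.0·V
residual = 14.695·(0.01821 + 0.09011·e^(−0.04·20.9)) = 0.8415
sugar = (2.1 − 0.8415)·4.0·16.7

84.0649 g


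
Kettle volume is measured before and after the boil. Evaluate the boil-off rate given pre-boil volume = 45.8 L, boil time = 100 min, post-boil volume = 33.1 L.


rate = (V_pre − V_post) / (t_min/60)
rate = (45.8 − 33.1) / (100/60)

7.6200 L/hr


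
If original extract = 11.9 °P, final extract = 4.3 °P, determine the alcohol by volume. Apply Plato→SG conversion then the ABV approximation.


SG = 259/(259 − P);  ABV = (OG − FG)·131.25
OG = 259/(259 − 11.9) = 1.0482
FG = 259/(259 − 4.3) = 1.0169
ABV = (1.0482 − 1.0169)·131.25

4.1050 % ABV
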